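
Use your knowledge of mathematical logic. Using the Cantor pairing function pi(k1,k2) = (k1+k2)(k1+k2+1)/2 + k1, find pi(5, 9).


k1 + k2 = 14
(k1+k2)(k1+k2+1)/2 = 14 * 15 / 2 = 105
pi = 105 + 5 = 110

110


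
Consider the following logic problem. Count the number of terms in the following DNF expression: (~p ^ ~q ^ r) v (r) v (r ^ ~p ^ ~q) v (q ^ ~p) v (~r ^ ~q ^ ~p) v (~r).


A DNF formula is a disjunction of terms (conjunctions).
Terms are separated by v.
Counting the disjuncts: 6 terms.

6


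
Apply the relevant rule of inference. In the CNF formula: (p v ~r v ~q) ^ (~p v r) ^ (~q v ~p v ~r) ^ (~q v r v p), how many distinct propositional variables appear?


Identify each variable that appears in the formula.
Variables found: p, q, r
Count = 3

3


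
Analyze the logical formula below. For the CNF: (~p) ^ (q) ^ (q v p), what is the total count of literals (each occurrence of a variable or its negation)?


Counting literals in each clause:
Clause 1: 1 literal(s)
Clause 2: 1 literal(s)
Clause 3: 2 literal(s)
Total = 4

4


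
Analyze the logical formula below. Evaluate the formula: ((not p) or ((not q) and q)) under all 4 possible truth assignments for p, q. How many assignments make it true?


Check all 4 assignments:
p=0, q=0: 1
p=0, q=1: 1
p=1, q=0: 0
p=1, q=1: 0
Count of True = 2

2


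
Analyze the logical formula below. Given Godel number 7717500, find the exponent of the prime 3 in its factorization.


Factorize 7717500 by dividing by 3 repeatedly.
Division steps: 3 divides 7717500 exactly 2 time(s).
Exponent of 3 = 2

2


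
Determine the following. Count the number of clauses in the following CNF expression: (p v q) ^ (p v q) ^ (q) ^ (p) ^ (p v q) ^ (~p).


A CNF formula is a conjunction of clauses.
Clauses are separated by ^.
Counting the conjuncts: 6 clauses.

6


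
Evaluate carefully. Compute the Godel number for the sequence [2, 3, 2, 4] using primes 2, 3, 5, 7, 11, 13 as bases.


Encode each element as an exponent of the corresponding prime:
  2^2 = 4
  3^3 = 27
  5^2 = 25
  7^4 = 2401
Product = 4 * 27 * 25 * 2401 = 6482700

6482700


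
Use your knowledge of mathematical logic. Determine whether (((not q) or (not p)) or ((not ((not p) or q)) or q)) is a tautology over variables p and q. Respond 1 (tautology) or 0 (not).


Check all 4 assignments:
p=0, q=0: 1
p=0, q=1: 1
p=1, q=0: 1
p=1, q=1: 1
Satisfying count = 4/4.
Tautology iff count = 4: yes.

1


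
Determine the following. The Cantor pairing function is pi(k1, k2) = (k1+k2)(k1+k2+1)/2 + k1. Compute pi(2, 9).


k1 + k2 = 11
(k1+k2)(k1+k2+1)/2 = 11 * 12 / 2 = 66
pi = 66 + 2 = 68

68


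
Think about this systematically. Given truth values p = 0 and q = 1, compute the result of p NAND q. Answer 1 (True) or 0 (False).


p = 0, q = 1
Operation: p NAND q
Evaluate: 0 NAND 1 = 1

1


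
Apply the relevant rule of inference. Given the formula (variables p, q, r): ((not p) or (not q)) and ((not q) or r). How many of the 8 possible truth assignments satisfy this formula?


Evaluate all 8 assignments for p, q, r:
p=0, q=0, r=0: 1
p=0, q=0, r=1: 1
p=0, q=1, r=0: 0
p=0, q=1, r=1: 1
p=1, q=0, r=0: 1
p=1, q=0, r=1: 1
p=1, q=1, r=0: 0
p=1, q=1, r=1: 0
Satisfying count = 5

5


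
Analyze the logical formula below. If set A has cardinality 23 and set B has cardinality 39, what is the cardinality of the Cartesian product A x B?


The Cartesian product A x B contains all ordered pairs (a, b).
|A x B| = |A| * |B| = 23 * 39 = 897

897


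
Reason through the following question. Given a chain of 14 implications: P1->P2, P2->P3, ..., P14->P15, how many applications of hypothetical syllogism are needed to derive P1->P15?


With 14 implications in a chain connecting 15 propositions:
P1->P2, P2->P3, ..., P14->P15
Steps needed = (number of implications) - 1 = 14 - 1 = 13

13


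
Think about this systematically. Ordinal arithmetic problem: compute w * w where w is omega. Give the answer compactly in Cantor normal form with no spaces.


Compute w * w.
Ordinal * is associative and left-distributive over +, but NOT commutative; for finite n>1, n*w = w but w*n stays w*n.
w * w = w^2 by definition.
Result = w^2

w^2


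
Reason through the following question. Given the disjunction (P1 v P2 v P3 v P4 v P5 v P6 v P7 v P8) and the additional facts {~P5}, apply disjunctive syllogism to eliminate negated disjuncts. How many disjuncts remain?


Original disjuncts (8): P1, P2, P3, P4, P5, P6, P7, P8
Negated (eliminate): ~P5
Remaining disjuncts: P1, P2, P3, P4, P6, P7, P8
Count = 8 - 1 = 7

7


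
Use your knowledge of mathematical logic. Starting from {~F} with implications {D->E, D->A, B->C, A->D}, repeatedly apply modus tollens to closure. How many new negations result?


Initial negated facts: {~F}
Apply modus tollens to closure:
  (no implication fires)
Final negated: {~F}
New negations: {(none)}
Count = 0

0


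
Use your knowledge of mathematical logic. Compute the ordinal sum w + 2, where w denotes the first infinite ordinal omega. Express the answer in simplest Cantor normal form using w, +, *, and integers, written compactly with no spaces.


Compute w + 2.
Ordinal + is associative but NOT commutative; for finite n>0, n + w = w but w + n stays w+n.
w + 2 is already in normal form (a successor ordinal beyond w).
Result = w+2

w+2


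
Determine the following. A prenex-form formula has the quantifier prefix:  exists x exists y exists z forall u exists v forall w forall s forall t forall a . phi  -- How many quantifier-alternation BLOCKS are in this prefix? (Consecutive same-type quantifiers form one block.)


Quantifier-type sequence: E E E A E A A A A  (A=forall, E=exists)
Group into maximal same-type runs:
  Ex3 | Ax1 | Ex1 | Ax4
Number of blocks = 4

4


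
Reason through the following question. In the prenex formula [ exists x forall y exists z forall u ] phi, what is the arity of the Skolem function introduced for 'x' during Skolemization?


Quantifier prefix: exists x forall y exists z forall u
'x' is existentially quantified at position 1.
No universal quantifiers precede it.
Skolem function arity = 0 (a Skolem constant)

0


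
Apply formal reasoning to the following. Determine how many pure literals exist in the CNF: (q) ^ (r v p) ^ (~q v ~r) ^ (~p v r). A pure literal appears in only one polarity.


Check each variable for pure literal status:
p: mixed (not pure)
q: mixed (not pure)
r: mixed (not pure)
Pure literal count = 0

0


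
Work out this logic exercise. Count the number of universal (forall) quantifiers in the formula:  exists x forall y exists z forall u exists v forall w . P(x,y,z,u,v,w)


Quantifier prefix: exists x forall y exists z forall u exists v forall w
Mark each quantifier type:
  E U E U E U
Universal count = 3, Existential count = 3
Asked for universal (forall) quantifiers: 3

3


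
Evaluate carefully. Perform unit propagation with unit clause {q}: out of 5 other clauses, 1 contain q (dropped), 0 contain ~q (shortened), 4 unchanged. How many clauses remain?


Satisfied (removed): 1
Shortened (remain): 0
Unchanged (remain): 4
Remaining = 0 + 4 = 4

4


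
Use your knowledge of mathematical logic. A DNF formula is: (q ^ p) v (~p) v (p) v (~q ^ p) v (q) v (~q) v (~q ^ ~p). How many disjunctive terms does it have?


A DNF formula is a disjunction of terms (conjunctions).
Terms are separated by v.
Counting the disjuncts: 7 terms.

7


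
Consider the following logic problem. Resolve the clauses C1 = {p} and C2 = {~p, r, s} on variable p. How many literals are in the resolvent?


Remove p from C1 and ~p from C2.
C1 remainder: {}
C2 remainder: {r, s}
Union (resolvent): {r, s}
Resolvent has 2 literal(s).

2


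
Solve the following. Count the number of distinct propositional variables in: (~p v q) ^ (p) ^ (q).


Identify each variable that appears in the formula.
Variables found: p, q
Count = 2

2


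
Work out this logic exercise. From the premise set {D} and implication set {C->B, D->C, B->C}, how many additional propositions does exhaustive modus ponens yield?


Initial facts: {D}
Apply modus ponens to closure:
  D and D->C  =>  C
  C and C->B  =>  B
Final known: {B, C, D}
New propositions: {B, C}
Count = 2

2


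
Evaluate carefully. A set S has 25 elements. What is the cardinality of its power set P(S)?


The power set of a set with n elements has 2^n elements.
|P(S)| = 2^25 = 33554432

33554432


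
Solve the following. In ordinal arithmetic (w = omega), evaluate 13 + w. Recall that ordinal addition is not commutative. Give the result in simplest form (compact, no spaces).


Compute 13 + w.
Ordinal + is associative but NOT commutative; for finite n>0, n + w = w but w + n stays w+n.
Any finite left addend is absorbed by w on the right: 13 + w = w.
Result = w

w


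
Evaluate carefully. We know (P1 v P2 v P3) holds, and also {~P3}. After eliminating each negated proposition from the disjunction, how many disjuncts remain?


Original disjuncts (3): P1, P2, P3
Negated (eliminate): ~P3
Remaining disjuncts: P1, P2
Count = 3 - 1 = 2

2


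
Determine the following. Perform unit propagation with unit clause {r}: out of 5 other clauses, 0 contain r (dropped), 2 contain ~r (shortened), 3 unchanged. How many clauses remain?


Satisfied (removed): 0
Shortened (remain): 2
Unchanged (remain): 3
Remaining = 2 + 3 = 5

5


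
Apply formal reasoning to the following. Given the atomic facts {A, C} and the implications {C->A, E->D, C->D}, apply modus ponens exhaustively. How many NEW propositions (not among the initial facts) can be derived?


Initial facts: {A, C}
Apply modus ponens to closure:
  C and C->D  =>  D
Final known: {A, C, D}
New propositions: {D}
Count = 1

1


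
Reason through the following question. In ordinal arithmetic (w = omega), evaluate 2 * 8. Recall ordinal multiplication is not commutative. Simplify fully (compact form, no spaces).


Compute 2 * 8.
Ordinal * is associative and left-distributive over +, but NOT commutative; for finite n>1, n*w = w but w*n stays w*n.
Both finite; ordinal * agrees with natural *: 2 * 8 = 16.
Result = 16

16


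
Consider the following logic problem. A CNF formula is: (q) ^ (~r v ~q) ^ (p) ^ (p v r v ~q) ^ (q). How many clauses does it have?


A CNF formula is a conjunction of clauses.
Clauses are separated by ^.
Counting the conjuncts: 5 clauses.

5


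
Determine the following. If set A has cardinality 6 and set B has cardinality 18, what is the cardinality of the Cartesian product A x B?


The Cartesian product A x B contains all ordered pairs (a, b).
|A x B| = |A| * |B| = 6 * 18 = 108

108


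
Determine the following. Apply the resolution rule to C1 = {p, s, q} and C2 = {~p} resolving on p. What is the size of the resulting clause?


Remove p from C1 and ~p from C2.
C1 remainder: {s, q}
C2 remainder: {}
Union (resolvent): {q, s}
Resolvent has 2 literal(s).

2


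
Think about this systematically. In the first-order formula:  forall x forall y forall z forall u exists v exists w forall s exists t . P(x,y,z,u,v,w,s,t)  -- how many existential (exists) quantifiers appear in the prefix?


Quantifier prefix: forall x forall y forall z forall u exists v exists w forall s exists t
Mark each quantifier type:
  U U U U E E U E
Universal count = 5, Existential count = 3
Asked for existential (exists) quantifiers: 3

3


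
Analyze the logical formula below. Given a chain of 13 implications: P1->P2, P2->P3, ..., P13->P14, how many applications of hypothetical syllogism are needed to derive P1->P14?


With 13 implications in a chain connecting 14 propositions:
P1->P2, P2->P3, ..., P13->P14
Steps needed = (number of implications) - 1 = 13 - 1 = 12

12


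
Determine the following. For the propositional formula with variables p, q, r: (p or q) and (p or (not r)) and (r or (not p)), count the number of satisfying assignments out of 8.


Evaluate all 8 assignments for p, q, r:
p=0, q=0, r=0: 0
p=0, q=0, r=1: 0
p=0, q=1, r=0: 1
p=0, q=1, r=1: 0
p=1, q=0, r=0: 0
p=1, q=0, r=1: 1
p=1, q=1, r=0: 0
p=1, q=1, r=1: 1
Satisfying count = 3

3


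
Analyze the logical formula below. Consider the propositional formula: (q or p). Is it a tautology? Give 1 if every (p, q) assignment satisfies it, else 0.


Check all 4 assignments:
p=0, q=0: 0
p=0, q=1: 1
p=1, q=0: 1
p=1, q=1: 1
Satisfying count = 3/4.
Tautology iff count = 4: no.

0


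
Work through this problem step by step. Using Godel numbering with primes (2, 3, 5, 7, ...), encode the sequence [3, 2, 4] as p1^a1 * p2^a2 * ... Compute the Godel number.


Encode each element as an exponent of the corresponding prime:
  2^3 = 8
  3^2 = 9
  5^4 = 625
Product = 8 * 9 * 625 = 45000

45000


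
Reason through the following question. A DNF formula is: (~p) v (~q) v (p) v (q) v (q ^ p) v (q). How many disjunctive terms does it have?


A DNF formula is a disjunction of terms (conjunctions).
Terms are separated by v.
Counting the disjuncts: 6 terms.

6


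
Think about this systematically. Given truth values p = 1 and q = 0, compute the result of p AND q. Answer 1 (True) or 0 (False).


p = 1, q = 0
Operation: p AND q
Evaluate: 1 AND 0 = 0

0


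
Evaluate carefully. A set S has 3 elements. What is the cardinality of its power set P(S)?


The power set of a set with n elements has 2^n elements.
|P(S)| = 2^3 = 8

8


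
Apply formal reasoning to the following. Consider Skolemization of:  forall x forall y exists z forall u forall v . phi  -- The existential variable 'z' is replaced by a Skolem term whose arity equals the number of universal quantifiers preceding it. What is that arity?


Quantifier prefix: forall x forall y exists z forall u forall v
'z' is existentially quantified at position 3.
Universal variables preceding it: x, y
Skolem function arity = 2

2


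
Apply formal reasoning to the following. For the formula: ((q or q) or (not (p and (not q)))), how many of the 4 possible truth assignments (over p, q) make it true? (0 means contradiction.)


Check all 4 assignments:
p=0, q=0: 1
p=0, q=1: 1
p=1, q=0: 0
p=1, q=1: 1
Count of True = 3

3


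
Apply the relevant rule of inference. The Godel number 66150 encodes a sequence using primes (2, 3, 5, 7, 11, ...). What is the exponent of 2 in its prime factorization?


Factorize 66150 by dividing by 2 repeatedly.
Division steps: 2 divides 66150 exactly 1 time(s).
Exponent of 2 = 1

1


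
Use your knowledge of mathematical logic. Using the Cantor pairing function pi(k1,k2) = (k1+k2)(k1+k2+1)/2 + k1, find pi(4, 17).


k1 + k2 = 21
(k1+k2)(k1+k2+1)/2 = 21 * 22 / 2 = 231
pi = 231 + 4 = 235

235


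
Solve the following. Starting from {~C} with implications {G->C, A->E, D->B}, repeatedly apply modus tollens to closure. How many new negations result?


Initial negated facts: {~C}
Apply modus tollens to closure:
  ~C and G->C  =>  ~G
Final negated: {~C, ~G}
New negations: {~G}
Count = 1

1


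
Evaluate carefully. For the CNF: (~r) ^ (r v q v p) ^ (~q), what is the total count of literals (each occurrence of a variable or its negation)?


Counting literals in each clause:
Clause 1: 1 literal(s)
Clause 2: 3 literal(s)
Clause 3: 1 literal(s)
Total = 5

5


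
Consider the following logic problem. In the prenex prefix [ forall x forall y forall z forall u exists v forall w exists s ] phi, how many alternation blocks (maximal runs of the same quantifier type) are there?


Quantifier-type sequence: A A A A E A E  (A=forall, E=exists)
Group into maximal same-type runs:
  Ax4 | Ex1 | Ax1 | Ex1
Number of blocks = 4

4


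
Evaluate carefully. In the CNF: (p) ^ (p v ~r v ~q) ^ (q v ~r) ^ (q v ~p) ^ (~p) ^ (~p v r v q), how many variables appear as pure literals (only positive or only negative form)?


Check each variable for pure literal status:
p: mixed (not pure)
q: mixed (not pure)
r: mixed (not pure)
Pure literal count = 0

0


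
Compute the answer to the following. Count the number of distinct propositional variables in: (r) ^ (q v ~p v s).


Identify each variable that appears in the formula.
Variables found: p, q, r, s
Count = 4

4


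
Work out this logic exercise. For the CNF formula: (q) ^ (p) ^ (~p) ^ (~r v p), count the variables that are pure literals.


Check each variable for pure literal status:
p: mixed (not pure)
q: pure positive
r: pure negative
Pure literal count = 2

2


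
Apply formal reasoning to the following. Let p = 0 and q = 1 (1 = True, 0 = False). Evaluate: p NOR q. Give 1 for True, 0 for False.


p = 0, q = 1
Operation: p NOR q
Evaluate: 0 NOR 1 = 0

0


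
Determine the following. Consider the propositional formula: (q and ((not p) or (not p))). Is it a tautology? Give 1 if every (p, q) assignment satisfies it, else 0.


Check all 4 assignments:
p=0, q=0: 0
p=0, q=1: 1
p=1, q=0: 0
p=1, q=1: 0
Satisfying count = 1/4.
Tautology iff count = 4: no.

0


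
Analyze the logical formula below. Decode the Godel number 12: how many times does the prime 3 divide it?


Factorize 12 by dividing by 3 repeatedly.
Division steps: 3 divides 12 exactly 1 time(s).
Exponent of 3 = 1

1


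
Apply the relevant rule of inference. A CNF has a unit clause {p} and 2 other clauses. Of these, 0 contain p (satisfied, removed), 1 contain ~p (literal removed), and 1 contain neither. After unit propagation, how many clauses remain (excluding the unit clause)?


Satisfied (removed): 0
Shortened (remain): 1
Unchanged (remain): 1
Remaining = 1 + 1 = 2

2


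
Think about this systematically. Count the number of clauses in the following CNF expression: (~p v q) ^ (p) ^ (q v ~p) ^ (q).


A CNF formula is a conjunction of clauses.
Clauses are separated by ^.
Counting the conjuncts: 4 clauses.

4


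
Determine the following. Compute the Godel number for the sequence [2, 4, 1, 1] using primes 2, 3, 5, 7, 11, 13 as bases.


Encode each element as an exponent of the corresponding prime:
  2^2 = 4
  3^4 = 81
  5^1 = 5
  7^1 = 7
Product = 4 * 81 * 5 * 7 = 11340

11340


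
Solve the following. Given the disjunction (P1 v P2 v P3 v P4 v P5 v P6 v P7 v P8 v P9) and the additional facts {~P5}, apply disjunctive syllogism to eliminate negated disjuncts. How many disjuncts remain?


Original disjuncts (9): P1, P2, P3, P4, P5, P6, P7, P8, P9
Negated (eliminate): ~P5
Remaining disjuncts: P1, P2, P3, P4, P6, P7, P8, P9
Count = 9 - 1 = 8

8


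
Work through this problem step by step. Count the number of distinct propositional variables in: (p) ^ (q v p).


Identify each variable that appears in the formula.
Variables found: p, q
Count = 2

2


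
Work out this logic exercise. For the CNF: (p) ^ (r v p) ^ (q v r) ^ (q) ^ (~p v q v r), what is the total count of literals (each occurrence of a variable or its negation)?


Counting literals in each clause:
Clause 1: 1 literal(s)
Clause 2: 2 literal(s)
Clause 3: 2 literal(s)
Clause 4: 1 literal(s)
Clause 5: 3 literal(s)
Total = 9

9


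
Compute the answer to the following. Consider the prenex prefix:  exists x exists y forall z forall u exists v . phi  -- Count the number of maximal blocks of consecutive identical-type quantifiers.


Quantifier-type sequence: E E A A E  (A=forall, E=exists)
Group into maximal same-type runs:
  Ex2 | Ax2 | Ex1
Number of blocks = 3

3


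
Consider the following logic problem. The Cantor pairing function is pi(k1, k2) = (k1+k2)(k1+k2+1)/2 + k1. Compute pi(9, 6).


k1 + k2 = 15
(k1+k2)(k1+k2+1)/2 = 15 * 16 / 2 = 120
pi = 120 + 9 = 129

129


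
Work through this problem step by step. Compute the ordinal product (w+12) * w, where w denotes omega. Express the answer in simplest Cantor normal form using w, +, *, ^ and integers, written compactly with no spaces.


Compute (w+12) * w.
Ordinal * is associative and left-distributive over +, but NOT commutative; for finite n>1, n*w = w but w*n stays w*n.
(w+12) * w = sup{(w+12)*k : k<w} = sup{w*k+12} = w^2 (the +12 tail is absorbed in the limit).
Result = w^2

w^2


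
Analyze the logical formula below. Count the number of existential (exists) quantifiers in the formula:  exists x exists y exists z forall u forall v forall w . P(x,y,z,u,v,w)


Quantifier prefix: exists x exists y exists z forall u forall v forall w
Mark each quantifier type:
  E E E U U U
Universal count = 3, Existential count = 3
Asked for existential (exists) quantifiers: 3

3


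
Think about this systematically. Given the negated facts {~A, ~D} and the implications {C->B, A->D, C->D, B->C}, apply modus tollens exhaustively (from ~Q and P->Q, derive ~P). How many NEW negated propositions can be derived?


Initial negated facts: {~A, ~D}
Apply modus tollens to closure:
  ~D and C->D  =>  ~C
  ~C and B->C  =>  ~B
Final negated: {~A, ~B, ~C, ~D}
New negations: {~B, ~C}
Count = 2

2


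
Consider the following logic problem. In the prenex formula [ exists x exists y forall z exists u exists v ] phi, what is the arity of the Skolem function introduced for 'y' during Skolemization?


Quantifier prefix: exists x exists y forall z exists u exists v
'y' is existentially quantified at position 2.
No universal quantifiers precede it.
Skolem function arity = 0 (a Skolem constant)

0


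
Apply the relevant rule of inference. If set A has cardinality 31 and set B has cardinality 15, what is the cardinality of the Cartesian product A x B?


The Cartesian product A x B contains all ordered pairs (a, b).
|A x B| = |A| * |B| = 31 * 15 = 465

465


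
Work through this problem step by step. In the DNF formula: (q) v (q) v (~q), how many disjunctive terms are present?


A DNF formula is a disjunction of terms (conjunctions).
Terms are separated by v.
Counting the disjuncts: 3 terms.

3


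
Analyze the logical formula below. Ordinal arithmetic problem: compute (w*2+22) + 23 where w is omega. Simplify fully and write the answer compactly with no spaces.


Compute (w*2+22) + 23.
Ordinal + is associative but NOT commutative; for finite n>0, n + w = w but w + n stays w+n.
By associativity: (w*2+22) + 23 = w*2 + (22+23) = w*2+45.
Result = w*2+45

w*2+45


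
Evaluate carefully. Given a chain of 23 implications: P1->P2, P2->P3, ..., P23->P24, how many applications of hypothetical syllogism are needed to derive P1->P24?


With 23 implications in a chain connecting 24 propositions:
P1->P2, P2->P3, ..., P23->P24
Steps needed = (number of implications) - 1 = 23 - 1 = 22

22


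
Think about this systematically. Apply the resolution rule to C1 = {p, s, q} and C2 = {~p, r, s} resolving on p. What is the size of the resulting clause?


Remove p from C1 and ~p from C2.
C1 remainder: {s, q}
C2 remainder: {r, s}
Union (resolvent): {q, r, s}
Resolvent has 3 literal(s).

3


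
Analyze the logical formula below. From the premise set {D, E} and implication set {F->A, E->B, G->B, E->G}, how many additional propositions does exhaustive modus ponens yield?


Initial facts: {D, E}
Apply modus ponens to closure:
  E and E->B  =>  B
  E and E->G  =>  G
Final known: {B, D, E, G}
New propositions: {B, G}
Count = 2

2


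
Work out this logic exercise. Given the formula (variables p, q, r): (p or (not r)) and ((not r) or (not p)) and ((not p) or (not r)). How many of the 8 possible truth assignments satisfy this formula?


Evaluate all 8 assignments for p, q, r:
p=0, q=0, r=0: 1
p=0, q=0, r=1: 0
p=0, q=1, r=0: 1
p=0, q=1, r=1: 0
p=1, q=0, r=0: 1
p=1, q=0, r=1: 0
p=1, q=1, r=0: 1
p=1, q=1, r=1: 0
Satisfying count = 4

4


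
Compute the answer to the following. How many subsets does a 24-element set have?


The power set of a set with n elements has 2^n elements.
|P(S)| = 2^24 = 16777216

16777216


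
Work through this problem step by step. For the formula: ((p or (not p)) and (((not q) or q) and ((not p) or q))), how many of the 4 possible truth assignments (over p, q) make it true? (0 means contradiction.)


Check all 4 assignments:
p=0, q=0: 1
p=0, q=1: 1
p=1, q=0: 0
p=1, q=1: 1
Count of True = 3

3


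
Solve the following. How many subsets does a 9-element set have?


The power set of a set with n elements has 2^n elements.
|P(S)| = 2^9 = 512

512


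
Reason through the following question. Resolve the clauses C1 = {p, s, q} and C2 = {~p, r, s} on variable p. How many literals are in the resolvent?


Remove p from C1 and ~p from C2.
C1 remainder: {s, q}
C2 remainder: {r, s}
Union (resolvent): {q, r, s}
Resolvent has 3 literal(s).

3


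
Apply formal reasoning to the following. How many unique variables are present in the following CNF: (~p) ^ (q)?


Identify each variable that appears in the formula.
Variables found: p, q
Count = 2

2


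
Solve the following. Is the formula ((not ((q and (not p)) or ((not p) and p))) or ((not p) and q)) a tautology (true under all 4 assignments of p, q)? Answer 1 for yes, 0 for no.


Check all 4 assignments:
p=0, q=0: 1
p=0, q=1: 1
p=1, q=0: 1
p=1, q=1: 1
Satisfying count = 4/4.
Tautology iff count = 4: yes.

1


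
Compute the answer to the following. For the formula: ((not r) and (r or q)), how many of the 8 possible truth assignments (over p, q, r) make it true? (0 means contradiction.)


Check all 8 assignments:
p=0, q=0, r=0: 0
p=0, q=0, r=1: 0
p=0, q=1, r=0: 1
p=0, q=1, r=1: 0
p=1, q=0, r=0: 0
p=1, q=0, r=1: 0
p=1, q=1, r=0: 1
p=1, q=1, r=1: 0
Count of True = 2

2


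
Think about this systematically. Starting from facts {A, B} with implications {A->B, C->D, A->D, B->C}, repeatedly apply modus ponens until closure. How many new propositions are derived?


Initial facts: {A, B}
Apply modus ponens to closure:
  A and A->D  =>  D
  B and B->C  =>  C
Final known: {A, B, C, D}
New propositions: {C, D}
Count = 2

2


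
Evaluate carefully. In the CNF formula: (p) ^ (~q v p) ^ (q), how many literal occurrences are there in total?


Counting literals in each clause:
Clause 1: 1 literal(s)
Clause 2: 2 literal(s)
Clause 3: 1 literal(s)
Total = 4

4


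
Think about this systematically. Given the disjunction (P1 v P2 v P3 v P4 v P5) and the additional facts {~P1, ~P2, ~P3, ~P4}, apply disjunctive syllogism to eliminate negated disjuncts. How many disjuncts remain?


Original disjuncts (5): P1, P2, P3, P4, P5
Negated (eliminate): ~P1, ~P2, ~P3, ~P4
Remaining disjuncts: P5
Count = 5 - 4 = 1

1


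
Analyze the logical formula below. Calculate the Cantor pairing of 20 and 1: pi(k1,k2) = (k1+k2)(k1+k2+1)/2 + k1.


k1 + k2 = 21
(k1+k2)(k1+k2+1)/2 = 21 * 22 / 2 = 231
pi = 231 + 20 = 251

251


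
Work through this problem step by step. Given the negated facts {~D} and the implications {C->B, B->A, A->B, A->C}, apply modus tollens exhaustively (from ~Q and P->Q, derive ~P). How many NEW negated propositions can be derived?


Initial negated facts: {~D}
Apply modus tollens to closure:
  (no implication fires)
Final negated: {~D}
New negations: {(none)}
Count = 0

0


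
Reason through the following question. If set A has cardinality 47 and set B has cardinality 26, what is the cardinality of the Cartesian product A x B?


The Cartesian product A x B contains all ordered pairs (a, b).
|A x B| = |A| * |B| = 47 * 26 = 1222

1222


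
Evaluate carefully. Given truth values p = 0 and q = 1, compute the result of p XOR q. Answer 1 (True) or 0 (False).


p = 0, q = 1
Operation: p XOR q
Evaluate: 0 XOR 1 = 1

1


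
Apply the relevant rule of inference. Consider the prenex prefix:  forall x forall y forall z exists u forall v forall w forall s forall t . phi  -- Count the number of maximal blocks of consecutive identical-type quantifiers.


Quantifier-type sequence: A A A E A A A A  (A=forall, E=exists)
Group into maximal same-type runs:
  Ax3 | Ex1 | Ax4
Number of blocks = 3

3


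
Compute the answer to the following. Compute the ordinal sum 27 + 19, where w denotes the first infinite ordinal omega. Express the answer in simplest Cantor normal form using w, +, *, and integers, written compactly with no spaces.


Compute 27 + 19.
Ordinal + is associative but NOT commutative; for finite n>0, n + w = w but w + n stays w+n.
Both operands finite; ordinal + agrees with natural +: 27 + 19 = 46.
Result = 46

46


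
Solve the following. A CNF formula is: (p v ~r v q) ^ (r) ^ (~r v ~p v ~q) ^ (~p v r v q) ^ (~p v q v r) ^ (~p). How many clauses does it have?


A CNF formula is a conjunction of clauses.
Clauses are separated by ^.
Counting the conjuncts: 6 clauses.

6


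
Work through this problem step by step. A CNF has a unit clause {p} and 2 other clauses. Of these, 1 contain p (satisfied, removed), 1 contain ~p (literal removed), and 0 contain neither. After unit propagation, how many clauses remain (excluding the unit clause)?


Satisfied (removed): 1
Shortened (remain): 1
Unchanged (remain): 0
Remaining = 1 + 0 = 1

1


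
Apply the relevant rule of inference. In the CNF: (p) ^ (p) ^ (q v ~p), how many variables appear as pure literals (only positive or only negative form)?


Check each variable for pure literal status:
p: mixed (not pure)
q: pure positive
r: absent (not pure)
Pure literal count = 1

1


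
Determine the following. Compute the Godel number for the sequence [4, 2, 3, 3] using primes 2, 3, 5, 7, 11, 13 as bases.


Encode each element as an exponent of the corresponding prime:
  2^4 = 16
  3^2 = 9
  5^3 = 125
  7^3 = 343
Product = 16 * 9 * 125 * 343 = 6174000

6174000


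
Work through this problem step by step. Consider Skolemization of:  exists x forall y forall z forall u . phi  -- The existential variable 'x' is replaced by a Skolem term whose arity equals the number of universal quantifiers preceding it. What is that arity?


Quantifier prefix: exists x forall y forall z forall u
'x' is existentially quantified at position 1.
No universal quantifiers precede it.
Skolem function arity = 0 (a Skolem constant)

0


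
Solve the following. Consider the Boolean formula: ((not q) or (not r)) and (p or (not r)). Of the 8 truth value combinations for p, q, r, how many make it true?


Evaluate all 8 assignments for p, q, r:
p=0, q=0, r=0: 1
p=0, q=0, r=1: 0
p=0, q=1, r=0: 1
p=0, q=1, r=1: 0
p=1, q=0, r=0: 1
p=1, q=0, r=1: 1
p=1, q=1, r=0: 1
p=1, q=1, r=1: 0
Satisfying count = 5

5


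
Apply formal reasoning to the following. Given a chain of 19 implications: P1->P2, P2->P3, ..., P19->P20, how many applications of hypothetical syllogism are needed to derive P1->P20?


With 19 implications in a chain connecting 20 propositions:
P1->P2, P2->P3, ..., P19->P20
Steps needed = (number of implications) - 1 = 19 - 1 = 18

18


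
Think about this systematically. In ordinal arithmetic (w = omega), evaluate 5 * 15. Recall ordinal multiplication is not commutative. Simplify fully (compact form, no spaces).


Compute 5 * 15.
Ordinal * is associative and left-distributive over +, but NOT commutative; for finite n>1, n*w = w but w*n stays w*n.
Both finite; ordinal * agrees with natural *: 5 * 15 = 75.
Result = 75

75


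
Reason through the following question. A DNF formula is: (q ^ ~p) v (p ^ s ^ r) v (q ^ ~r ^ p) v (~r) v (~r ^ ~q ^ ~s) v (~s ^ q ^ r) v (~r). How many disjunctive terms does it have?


A DNF formula is a disjunction of terms (conjunctions).
Terms are separated by v.
Counting the disjuncts: 7 terms.

7


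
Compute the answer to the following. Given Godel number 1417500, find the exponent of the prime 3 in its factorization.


Factorize 1417500 by dividing by 3 repeatedly.
Division steps: 3 divides 1417500 exactly 4 time(s).
Exponent of 3 = 4

4


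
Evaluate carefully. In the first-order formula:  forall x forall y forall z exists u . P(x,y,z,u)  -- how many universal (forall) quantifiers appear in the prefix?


Quantifier prefix: forall x forall y forall z exists u
Mark each quantifier type:
  U U U E
Universal count = 3, Existential count = 1
Asked for universal (forall) quantifiers: 3

3


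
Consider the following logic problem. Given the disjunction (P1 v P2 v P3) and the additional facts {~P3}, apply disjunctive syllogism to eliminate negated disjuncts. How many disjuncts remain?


Original disjuncts (3): P1, P2, P3
Negated (eliminate): ~P3
Remaining disjuncts: P1, P2
Count = 3 - 1 = 2

2


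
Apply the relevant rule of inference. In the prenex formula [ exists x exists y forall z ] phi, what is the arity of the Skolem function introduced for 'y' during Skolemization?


Quantifier prefix: exists x exists y forall z
'y' is existentially quantified at position 2.
No universal quantifiers precede it.
Skolem function arity = 0 (a Skolem constant)

0


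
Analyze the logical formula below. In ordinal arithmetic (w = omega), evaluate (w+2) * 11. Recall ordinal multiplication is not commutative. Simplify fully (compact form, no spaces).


Compute (w+2) * 11.
Ordinal * is associative and left-distributive over +, but NOT commutative; for finite n>1, n*w = w but w*n stays w*n.
(w+2) * 11 = (w+2) repeated 11 times. Each intermediate +2 is absorbed by the following w; only the last survives: w*11+2.
Result = w*11+2

w*11+2


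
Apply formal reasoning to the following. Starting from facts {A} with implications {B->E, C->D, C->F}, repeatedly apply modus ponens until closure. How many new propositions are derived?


Initial facts: {A}
Apply modus ponens to closure:
  (no implication fires)
Final known: {A}
New propositions: {(none)}
Count = 0

0


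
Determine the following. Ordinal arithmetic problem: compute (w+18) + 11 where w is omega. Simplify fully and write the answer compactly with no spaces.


Compute (w+18) + 11.
Ordinal + is associative but NOT commutative; for finite n>0, n + w = w but w + n stays w+n.
By associativity: (w+18) + 11 = w + (18+11) = w+29.
Result = w+29

w+29


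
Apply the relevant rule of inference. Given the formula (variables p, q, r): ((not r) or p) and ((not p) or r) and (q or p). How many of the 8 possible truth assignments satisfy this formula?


Evaluate all 8 assignments for p, q, r:
p=0, q=0, r=0: 0
p=0, q=0, r=1: 0
p=0, q=1, r=0: 1
p=0, q=1, r=1: 0
p=1, q=0, r=0: 0
p=1, q=0, r=1: 1
p=1, q=1, r=0: 0
p=1, q=1, r=1: 1
Satisfying count = 3

3


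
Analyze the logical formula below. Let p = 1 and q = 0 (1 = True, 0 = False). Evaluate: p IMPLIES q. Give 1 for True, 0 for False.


p = 1, q = 0
Operation: p IMPLIES q
Evaluate: 1 IMPLIES 0 = 0

0


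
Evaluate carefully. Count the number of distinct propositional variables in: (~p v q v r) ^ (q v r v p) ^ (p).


Identify each variable that appears in the formula.
Variables found: p, q, r
Count = 3

3


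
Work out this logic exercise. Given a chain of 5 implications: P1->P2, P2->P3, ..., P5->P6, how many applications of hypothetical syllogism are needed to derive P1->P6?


With 5 implications in a chain connecting 6 propositions:
P1->P2, P2->P3, ..., P5->P6
Steps needed = (number of implications) - 1 = 5 - 1 = 4

4


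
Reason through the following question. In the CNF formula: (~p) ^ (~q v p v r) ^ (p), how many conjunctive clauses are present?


A CNF formula is a conjunction of clauses.
Clauses are separated by ^.
Counting the conjuncts: 3 clauses.

3


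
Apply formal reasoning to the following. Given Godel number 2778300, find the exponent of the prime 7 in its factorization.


Factorize 2778300 by dividing by 7 repeatedly.
Division steps: 7 divides 2778300 exactly 3 time(s).
Exponent of 7 = 3

3


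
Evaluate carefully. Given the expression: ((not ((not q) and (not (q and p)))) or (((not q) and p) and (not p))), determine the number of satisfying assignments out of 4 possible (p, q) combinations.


Check all 4 assignments:
p=0, q=0: 0
p=0, q=1: 1
p=1, q=0: 0
p=1, q=1: 1
Count of True = 2

2


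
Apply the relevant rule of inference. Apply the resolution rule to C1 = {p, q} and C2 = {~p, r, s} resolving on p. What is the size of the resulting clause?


Remove p from C1 and ~p from C2.
C1 remainder: {q}
C2 remainder: {r, s}
Union (resolvent): {q, r, s}
Resolvent has 3 literal(s).

3


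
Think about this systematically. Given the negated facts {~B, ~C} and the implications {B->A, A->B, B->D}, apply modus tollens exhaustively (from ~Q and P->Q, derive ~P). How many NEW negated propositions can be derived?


Initial negated facts: {~B, ~C}
Apply modus tollens to closure:
  ~B and A->B  =>  ~A
Final negated: {~A, ~B, ~C}
New negations: {~A}
Count = 1

1


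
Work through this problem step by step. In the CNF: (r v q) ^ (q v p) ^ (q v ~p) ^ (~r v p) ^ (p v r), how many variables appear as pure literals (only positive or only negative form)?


Check each variable for pure literal status:
p: mixed (not pure)
q: pure positive
r: mixed (not pure)
Pure literal count = 1

1


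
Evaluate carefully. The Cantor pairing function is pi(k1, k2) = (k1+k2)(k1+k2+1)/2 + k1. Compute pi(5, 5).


k1 + k2 = 10
(k1+k2)(k1+k2+1)/2 = 10 * 11 / 2 = 55
pi = 55 + 5 = 60

60


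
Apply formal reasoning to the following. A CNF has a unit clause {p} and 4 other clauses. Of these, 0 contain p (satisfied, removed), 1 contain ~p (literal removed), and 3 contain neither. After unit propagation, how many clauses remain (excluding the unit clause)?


Satisfied (removed): 0
Shortened (remain): 1
Unchanged (remain): 3
Remaining = 1 + 3 = 4

4


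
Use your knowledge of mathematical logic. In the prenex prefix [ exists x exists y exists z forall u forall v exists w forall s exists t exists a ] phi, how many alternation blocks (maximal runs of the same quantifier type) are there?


Quantifier-type sequence: E E E A A E A E E  (A=forall, E=exists)
Group into maximal same-type runs:
  Ex3 | Ax2 | Ex1 | Ax1 | Ex2
Number of blocks = 5

5


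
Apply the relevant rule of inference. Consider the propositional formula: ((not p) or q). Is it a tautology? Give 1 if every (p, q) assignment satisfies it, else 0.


Check all 4 assignments:
p=0, q=0: 1
p=0, q=1: 1
p=1, q=0: 0
p=1, q=1: 1
Satisfying count = 3/4.
Tautology iff count = 4: no.

0


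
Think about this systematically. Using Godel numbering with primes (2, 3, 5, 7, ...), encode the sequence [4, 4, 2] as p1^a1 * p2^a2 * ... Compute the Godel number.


Encode each element as an exponent of the corresponding prime:
  2^4 = 16
  3^4 = 81
  5^2 = 25
Product = 16 * 81 * 25 = 32400

32400


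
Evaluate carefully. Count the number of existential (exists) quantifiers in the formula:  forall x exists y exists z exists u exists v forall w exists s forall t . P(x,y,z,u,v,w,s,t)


Quantifier prefix: forall x exists y exists z exists u exists v forall w exists s forall t
Mark each quantifier type:
  U E E E E U E U
Universal count = 3, Existential count = 5
Asked for existential (exists) quantifiers: 5

5


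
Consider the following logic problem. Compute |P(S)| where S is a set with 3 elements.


The power set of a set with n elements has 2^n elements.
|P(S)| = 2^3 = 8

8


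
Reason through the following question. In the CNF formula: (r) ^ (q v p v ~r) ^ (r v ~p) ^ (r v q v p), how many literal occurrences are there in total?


Counting literals in each clause:
Clause 1: 1 literal(s)
Clause 2: 3 literal(s)
Clause 3: 2 literal(s)
Clause 4: 3 literal(s)
Total = 9

9


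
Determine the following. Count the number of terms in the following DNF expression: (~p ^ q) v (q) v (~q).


A DNF formula is a disjunction of terms (conjunctions).
Terms are separated by v.
Counting the disjuncts: 3 terms.

3


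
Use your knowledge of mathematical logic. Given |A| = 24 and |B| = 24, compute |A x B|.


The Cartesian product A x B contains all ordered pairs (a, b).
|A x B| = |A| * |B| = 24 * 24 = 576

576


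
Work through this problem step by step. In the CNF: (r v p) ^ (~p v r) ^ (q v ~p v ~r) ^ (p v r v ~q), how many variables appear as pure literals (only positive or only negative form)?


Check each variable for pure literal status:
p: mixed (not pure)
q: mixed (not pure)
r: mixed (not pure)
Pure literal count = 0

0
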